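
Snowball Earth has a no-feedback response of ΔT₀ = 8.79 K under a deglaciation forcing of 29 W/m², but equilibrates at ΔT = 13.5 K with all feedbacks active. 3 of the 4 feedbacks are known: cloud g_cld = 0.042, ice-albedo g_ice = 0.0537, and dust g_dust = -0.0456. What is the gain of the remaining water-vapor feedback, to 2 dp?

Amplification A = ΔT/ΔT₀ = 13.5/8.79 = 1.536.
Total gain g = 1 − 1/A = 1 − 1/1.536 = 0.349.
Known gains sum to 0.042 + 0.0537 − 0.0456 = 0.0501.
g_wv = 0.349 − 0.0501 = 0.30.

0.30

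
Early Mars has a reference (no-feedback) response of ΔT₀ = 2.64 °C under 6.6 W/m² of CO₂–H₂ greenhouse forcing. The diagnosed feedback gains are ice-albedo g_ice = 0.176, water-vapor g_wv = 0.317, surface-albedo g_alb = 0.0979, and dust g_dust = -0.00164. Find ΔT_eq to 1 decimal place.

Total gain g = 0.176 + 0.317 + 0.0979 − 0.00164 = 0.58926.
Amplification A = 1/(1 − 0.58926) = 2.435.
ΔT = 2.64 × 2.435 = 6.4 °C.

6.4 °C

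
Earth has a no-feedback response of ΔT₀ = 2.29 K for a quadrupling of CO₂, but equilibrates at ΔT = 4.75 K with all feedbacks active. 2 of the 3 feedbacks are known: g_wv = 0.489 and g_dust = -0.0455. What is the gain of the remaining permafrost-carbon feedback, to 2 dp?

0.07

Amplification A = ΔT/ΔT₀ = 4.75/2.29 = 2.074.
Total gain g = 1 − 1/A = 1 − 1/2.074 = 0.5178.
Known gains sum to 0.489 − 0.0455 = 0.4435.
g_pf = 0.5178 − 0.4435 = 0.07.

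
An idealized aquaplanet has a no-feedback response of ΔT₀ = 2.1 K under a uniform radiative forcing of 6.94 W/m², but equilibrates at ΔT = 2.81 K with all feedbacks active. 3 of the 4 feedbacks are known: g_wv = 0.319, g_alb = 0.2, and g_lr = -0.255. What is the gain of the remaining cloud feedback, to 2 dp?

Amplification A = ΔT/ΔT₀ = 2.81/2.1 = 1.338.
Total gain g = 1 − 1/A = 1 − 1/1.338 = 0.2526.
Known gains sum to 0.319 + 0.2 − 0.255 = 0.264.
g_cld = 0.2526 − 0.264 = -0.01.

-0.01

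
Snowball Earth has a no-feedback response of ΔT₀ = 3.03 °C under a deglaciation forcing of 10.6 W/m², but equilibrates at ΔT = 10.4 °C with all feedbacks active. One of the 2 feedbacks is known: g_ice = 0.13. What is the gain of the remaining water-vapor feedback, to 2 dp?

0.58

Amplification A = ΔT/ΔT₀ = 10.4/3.03 = 3.432.
Total gain g = 1 − 1/A = 1 − 1/3.432 = 0.7086.
The known gain is 0.13.
g_wv = 0.7086 − 0.13 = 0.58.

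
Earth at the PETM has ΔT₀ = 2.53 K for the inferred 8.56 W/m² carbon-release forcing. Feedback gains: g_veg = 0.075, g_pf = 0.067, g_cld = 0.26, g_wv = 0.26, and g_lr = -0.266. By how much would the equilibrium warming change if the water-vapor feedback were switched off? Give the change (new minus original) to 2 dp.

Original: g = 0.396, ΔT = 2.53/(1−0.396) = 4.1887 K.
Without water-vapor: g' = 0.136, ΔT' = 2.53/(1−0.136) = 2.9282 K.
Change = 2.9282 − 4.1887 = -1.26 K.

-1.26 K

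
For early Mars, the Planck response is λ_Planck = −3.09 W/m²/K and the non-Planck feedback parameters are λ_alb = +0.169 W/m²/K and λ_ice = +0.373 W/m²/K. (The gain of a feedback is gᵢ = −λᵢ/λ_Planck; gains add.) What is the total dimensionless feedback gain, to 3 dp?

0.175

Convert to gains: g_alb = 0.169/3.09 = 0.05469; g_ice = 0.373/3.09 = 0.1207.
Total gain g = 0.17539.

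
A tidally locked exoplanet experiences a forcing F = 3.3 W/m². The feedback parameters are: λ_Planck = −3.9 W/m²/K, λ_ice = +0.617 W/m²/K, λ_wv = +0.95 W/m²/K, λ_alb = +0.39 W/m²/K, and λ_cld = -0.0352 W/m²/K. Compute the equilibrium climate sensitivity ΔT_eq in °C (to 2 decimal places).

Net feedback parameter λ = (−3.9) + (+0.617) + (+0.95) + (+0.39) + (-0.0352) = -1.9782 W/m²/K.
ΔT = −F/λ = −3.3/(-1.9782) = 1.67 °C.

1.67 °C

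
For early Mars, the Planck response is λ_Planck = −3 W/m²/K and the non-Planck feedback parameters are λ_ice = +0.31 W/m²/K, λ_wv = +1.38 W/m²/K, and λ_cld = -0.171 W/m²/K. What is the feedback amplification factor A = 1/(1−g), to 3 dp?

2.026

Convert to gains: g_ice = 0.31/3 = 0.1033; g_wv = 1.38/3 = 0.46; g_cld = -0.171/3 = -0.057.
Total gain g = 0.5063.
A = 1/(1 − 0.5063) = 2.026.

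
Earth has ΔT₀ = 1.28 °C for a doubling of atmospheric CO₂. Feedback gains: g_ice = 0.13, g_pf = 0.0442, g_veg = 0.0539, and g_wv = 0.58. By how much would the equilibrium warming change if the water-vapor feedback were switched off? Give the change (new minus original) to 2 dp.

-5.01 °C

Original: g = 0.8081, ΔT = 1.28/(1−0.8081) = 6.6701 °C.
Without water-vapor: g' = 0.2281, ΔT' = 1.28/(1−0.2281) = 1.6582 °C.
Change = 1.6582 − 6.6701 = -5.01 °C.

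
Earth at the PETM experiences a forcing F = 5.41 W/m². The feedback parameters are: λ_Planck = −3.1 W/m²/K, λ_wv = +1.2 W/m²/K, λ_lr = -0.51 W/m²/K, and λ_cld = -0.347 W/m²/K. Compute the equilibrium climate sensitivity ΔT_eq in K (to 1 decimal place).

2.0 K

Net feedback parameter λ = (−3.1) + (+1.2) + (-0.51) + (-0.347) = -2.757 W/m²/K.
ΔT = −F/λ = −5.41/(-2.757) = 2.0 K.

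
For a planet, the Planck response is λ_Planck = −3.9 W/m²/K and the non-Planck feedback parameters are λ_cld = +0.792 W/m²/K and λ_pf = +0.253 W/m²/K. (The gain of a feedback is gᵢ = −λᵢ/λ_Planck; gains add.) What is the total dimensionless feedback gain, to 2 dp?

Convert to gains: g_cld = 0.792/3.9 = 0.2031; g_pf = 0.253/3.9 = 0.06487.
Total gain g = 0.26797.

0.27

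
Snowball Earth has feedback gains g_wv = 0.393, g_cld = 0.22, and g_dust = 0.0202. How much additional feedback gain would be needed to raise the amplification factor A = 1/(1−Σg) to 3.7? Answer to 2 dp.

Current total gain = 0.6332.
Target gain for A = 3.7: g* = 1 − 1/3.7 = 0.7297.
Additional gain needed = 0.7297 − 0.6332 = 0.10.

0.10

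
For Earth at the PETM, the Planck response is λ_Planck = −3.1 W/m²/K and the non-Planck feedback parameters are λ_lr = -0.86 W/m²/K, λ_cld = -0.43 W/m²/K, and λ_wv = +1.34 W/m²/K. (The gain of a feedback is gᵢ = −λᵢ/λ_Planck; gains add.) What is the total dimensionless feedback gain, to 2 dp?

Convert to gains: g_lr = -0.86/3.1 = -0.2774; g_cld = -0.43/3.1 = -0.1387; g_wv = 1.34/3.1 = 0.4323.
Total gain g = 0.0162.

0.02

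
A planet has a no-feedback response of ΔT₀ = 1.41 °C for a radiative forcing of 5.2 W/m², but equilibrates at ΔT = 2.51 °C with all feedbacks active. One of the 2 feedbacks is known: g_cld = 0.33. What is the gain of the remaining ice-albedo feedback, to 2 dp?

Amplification A = ΔT/ΔT₀ = 2.51/1.41 = 1.78.
Total gain g = 1 − 1/A = 1 − 1/1.78 = 0.4382.
The known gain is 0.33.
g_ice = 0.4382 − 0.33 = 0.11.

0.11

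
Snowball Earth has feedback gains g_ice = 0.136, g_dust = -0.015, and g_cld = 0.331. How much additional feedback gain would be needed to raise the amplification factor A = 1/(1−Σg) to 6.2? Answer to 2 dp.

Current total gain = 0.452.
Target gain for A = 6.2: g* = 1 − 1/6.2 = 0.8387.
Additional gain needed = 0.8387 − 0.452 = 0.39.

0.39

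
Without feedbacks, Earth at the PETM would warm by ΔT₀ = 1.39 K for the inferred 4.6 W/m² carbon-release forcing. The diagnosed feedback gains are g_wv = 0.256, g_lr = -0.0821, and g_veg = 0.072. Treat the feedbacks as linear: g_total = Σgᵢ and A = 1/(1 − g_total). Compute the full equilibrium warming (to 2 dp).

1.84 K

Total gain g = 0.256 − 0.0821 + 0.072 = 0.2459.
Amplification A = 1/(1 − 0.2459) = 1.326.
ΔT = 1.39 × 1.326 = 1.84 K.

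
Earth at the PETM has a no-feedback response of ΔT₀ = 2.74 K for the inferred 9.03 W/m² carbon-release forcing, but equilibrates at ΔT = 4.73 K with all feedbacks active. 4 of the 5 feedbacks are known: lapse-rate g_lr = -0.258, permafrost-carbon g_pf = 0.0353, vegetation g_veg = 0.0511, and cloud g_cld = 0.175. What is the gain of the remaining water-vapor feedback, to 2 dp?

Amplification A = ΔT/ΔT₀ = 4.73/2.74 = 1.726.
Total gain g = 1 − 1/A = 1 − 1/1.726 = 0.4206.
Known gains sum to -0.258 + 0.0353 + 0.0511 + 0.175 = 0.0034.
g_wv = 0.4206 − 0.0034 = 0.42.

0.42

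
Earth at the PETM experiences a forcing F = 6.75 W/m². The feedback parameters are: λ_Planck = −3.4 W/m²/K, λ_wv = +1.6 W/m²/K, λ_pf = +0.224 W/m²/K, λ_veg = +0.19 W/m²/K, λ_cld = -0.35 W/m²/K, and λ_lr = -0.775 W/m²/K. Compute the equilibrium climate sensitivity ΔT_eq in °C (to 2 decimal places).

2.69 °C

Net feedback parameter λ = (−3.4) + (+1.6) + (+0.224) + (+0.19) + (-0.35) + (-0.775) = -2.511 W/m²/K.
ΔT = −F/λ = −6.75/(-2.511) = 2.69 °C.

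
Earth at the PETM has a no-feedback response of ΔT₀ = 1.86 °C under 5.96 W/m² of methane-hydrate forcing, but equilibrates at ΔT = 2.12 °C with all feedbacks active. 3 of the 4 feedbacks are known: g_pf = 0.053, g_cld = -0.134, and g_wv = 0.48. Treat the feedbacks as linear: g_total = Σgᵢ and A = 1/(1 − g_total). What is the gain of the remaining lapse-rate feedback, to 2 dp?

Amplification A = ΔT/ΔT₀ = 2.12/1.86 = 1.14.
Total gain g = 1 − 1/A = 1 − 1/1.14 = 0.1228.
Known gains sum to 0.053 − 0.134 + 0.48 = 0.399.
g_lr = 0.1228 − 0.399 = -0.28.

-0.28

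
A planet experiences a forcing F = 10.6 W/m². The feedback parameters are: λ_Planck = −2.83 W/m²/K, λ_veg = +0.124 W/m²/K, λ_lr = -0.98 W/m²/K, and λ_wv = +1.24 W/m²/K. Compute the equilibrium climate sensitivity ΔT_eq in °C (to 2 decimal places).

4.33 °C

Net feedback parameter λ = (−2.83) + (+0.124) + (-0.98) + (+1.24) = -2.446 W/m²/K.
ΔT = −F/λ = −10.6/(-2.446) = 4.33 °C.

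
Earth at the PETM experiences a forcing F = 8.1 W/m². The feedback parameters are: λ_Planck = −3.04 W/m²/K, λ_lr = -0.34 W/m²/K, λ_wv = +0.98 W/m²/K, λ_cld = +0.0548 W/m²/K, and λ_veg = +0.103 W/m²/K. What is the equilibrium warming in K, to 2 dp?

3.61 K

Net feedback parameter λ = (−3.04) + (-0.34) + (+0.98) + (+0.0548) + (+0.103) = -2.2422 W/m²/K.
ΔT = −F/λ = −8.1/(-2.2422) = 3.61 K.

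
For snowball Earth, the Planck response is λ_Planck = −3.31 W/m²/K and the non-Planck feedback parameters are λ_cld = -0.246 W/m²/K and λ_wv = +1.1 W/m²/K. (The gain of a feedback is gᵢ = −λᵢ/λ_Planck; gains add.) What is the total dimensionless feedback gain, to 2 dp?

Convert to gains: g_cld = -0.246/3.31 = -0.07432; g_wv = 1.1/3.31 = 0.3323.
Total gain g = 0.25798.

0.26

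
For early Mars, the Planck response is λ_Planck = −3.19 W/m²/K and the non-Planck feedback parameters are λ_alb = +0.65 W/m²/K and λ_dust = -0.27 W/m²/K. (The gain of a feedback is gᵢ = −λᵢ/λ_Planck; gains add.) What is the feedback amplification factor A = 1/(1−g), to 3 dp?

1.135

Convert to gains: g_alb = 0.65/3.19 = 0.2038; g_dust = -0.27/3.19 = -0.08464.
Total gain g = 0.11916.
A = 1/(1 − 0.11916) = 1.135.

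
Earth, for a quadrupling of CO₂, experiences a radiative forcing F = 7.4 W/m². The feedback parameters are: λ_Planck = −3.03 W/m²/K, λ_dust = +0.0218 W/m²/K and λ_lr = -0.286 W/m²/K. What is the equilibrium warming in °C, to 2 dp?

2.25 °C

Net feedback parameter λ = (−3.03) + (+0.0218) + (-0.286) = -3.2942 W/m²/K.
ΔT = −F/λ = −7.4/(-3.2942) = 2.25 °C.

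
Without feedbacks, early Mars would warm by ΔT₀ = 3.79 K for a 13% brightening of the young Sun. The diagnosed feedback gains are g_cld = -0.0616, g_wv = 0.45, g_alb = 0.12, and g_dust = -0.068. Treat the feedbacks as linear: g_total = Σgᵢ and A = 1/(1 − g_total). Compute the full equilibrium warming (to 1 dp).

Total gain g = -0.0616 + 0.45 + 0.12 − 0.068 = 0.4404.
Amplification A = 1/(1 − 0.4404) = 1.787.
ΔT = 3.79 × 1.787 = 6.8 K.

6.8 K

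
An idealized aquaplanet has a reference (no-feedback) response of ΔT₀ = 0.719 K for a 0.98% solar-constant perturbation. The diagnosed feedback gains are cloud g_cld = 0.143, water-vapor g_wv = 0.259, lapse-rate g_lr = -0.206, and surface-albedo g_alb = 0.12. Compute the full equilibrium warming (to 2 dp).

Total gain g = 0.143 + 0.259 − 0.206 + 0.12 = 0.316.
Amplification A = 1/(1 − 0.316) = 1.462.
ΔT = 0.719 × 1.462 = 1.05 K.

1.05 K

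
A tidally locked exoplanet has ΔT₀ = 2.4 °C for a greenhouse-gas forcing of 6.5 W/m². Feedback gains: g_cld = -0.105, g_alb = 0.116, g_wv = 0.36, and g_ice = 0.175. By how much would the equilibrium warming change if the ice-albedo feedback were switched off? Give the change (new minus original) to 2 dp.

-1.47 °C

Original: g = 0.546, ΔT = 2.4/(1−0.546) = 5.2863 °C.
Without ice-albedo: g' = 0.371, ΔT' = 2.4/(1−0.371) = 3.8156 °C.
Change = 3.8156 − 5.2863 = -1.47 °C.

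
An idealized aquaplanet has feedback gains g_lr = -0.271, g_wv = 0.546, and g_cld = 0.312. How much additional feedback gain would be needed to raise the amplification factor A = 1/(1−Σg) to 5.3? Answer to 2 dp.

0.22

Current total gain = 0.587.
Target gain for A = 5.3: g* = 1 − 1/5.3 = 0.8113.
Additional gain needed = 0.8113 − 0.587 = 0.22.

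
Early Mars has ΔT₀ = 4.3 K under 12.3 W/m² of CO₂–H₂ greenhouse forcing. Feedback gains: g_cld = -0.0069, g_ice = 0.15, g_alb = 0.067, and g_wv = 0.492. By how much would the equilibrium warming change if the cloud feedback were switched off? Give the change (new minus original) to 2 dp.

Original: g = 0.7021, ΔT = 4.3/(1−0.7021) = 14.4344 K.
Without cloud: g' = 0.709, ΔT' = 4.3/(1−0.709) = 14.7766 K.
Change = 14.7766 − 14.4344 = 0.34 K.

0.34 K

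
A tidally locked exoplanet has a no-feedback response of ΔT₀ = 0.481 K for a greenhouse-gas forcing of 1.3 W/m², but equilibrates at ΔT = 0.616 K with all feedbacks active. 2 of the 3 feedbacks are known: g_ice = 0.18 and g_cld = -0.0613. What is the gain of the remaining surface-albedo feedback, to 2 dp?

Amplification A = ΔT/ΔT₀ = 0.616/0.481 = 1.281.
Total gain g = 1 − 1/A = 1 − 1/1.281 = 0.2194.
Known gains sum to 0.18 − 0.0613 = 0.1187.
g_alb = 0.2194 − 0.1187 = 0.10.

0.10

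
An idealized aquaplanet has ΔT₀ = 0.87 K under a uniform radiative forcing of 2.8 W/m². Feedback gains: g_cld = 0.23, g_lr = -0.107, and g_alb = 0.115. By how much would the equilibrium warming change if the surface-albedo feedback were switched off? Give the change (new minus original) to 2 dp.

-0.15 K

Original: g = 0.238, ΔT = 0.87/(1−0.238) = 1.1417 K.
Without surface-albedo: g' = 0.123, ΔT' = 0.87/(1−0.123) = 0.9920 K.
Change = 0.9920 − 1.1417 = -0.15 K.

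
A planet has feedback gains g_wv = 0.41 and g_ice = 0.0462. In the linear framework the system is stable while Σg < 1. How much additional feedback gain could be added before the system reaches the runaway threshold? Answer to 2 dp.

Current total gain = 0.41 + 0.0462 = 0.4562.
Margin to runaway = 1 − 0.4562 = 0.54.

0.54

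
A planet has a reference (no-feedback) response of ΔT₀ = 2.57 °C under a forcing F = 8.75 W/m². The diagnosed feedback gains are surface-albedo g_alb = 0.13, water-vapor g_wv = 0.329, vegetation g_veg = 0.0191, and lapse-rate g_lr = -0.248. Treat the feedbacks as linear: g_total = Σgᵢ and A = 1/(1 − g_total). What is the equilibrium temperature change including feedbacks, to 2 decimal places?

Total gain g = 0.13 + 0.329 + 0.0191 − 0.248 = 0.2301.
Amplification A = 1/(1 − 0.2301) = 1.299.
ΔT = 2.57 × 1.299 = 3.34 °C.

3.34 °C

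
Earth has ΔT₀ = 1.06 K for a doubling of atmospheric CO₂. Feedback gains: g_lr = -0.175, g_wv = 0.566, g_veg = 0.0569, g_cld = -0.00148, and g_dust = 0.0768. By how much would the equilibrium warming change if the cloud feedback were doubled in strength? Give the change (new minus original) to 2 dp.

Original: g = 0.52322, ΔT = 1.06/(1−0.52322) = 2.2232 K.
With doubled cloud: g' = 0.52174, ΔT' = 1.06/(1−0.52174) = 2.2164 K.
Change = 2.2164 − 2.2232 = -0.01 K.

-0.01 K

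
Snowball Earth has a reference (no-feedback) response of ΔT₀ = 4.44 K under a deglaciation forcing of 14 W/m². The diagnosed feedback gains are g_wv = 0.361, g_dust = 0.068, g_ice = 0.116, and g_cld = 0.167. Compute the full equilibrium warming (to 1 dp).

Total gain g = 0.361 + 0.068 + 0.116 + 0.167 = 0.712.
Amplification A = 1/(1 − 0.712) = 3.472.
ΔT = 4.44 × 3.472 = 15.4 K.

15.4 K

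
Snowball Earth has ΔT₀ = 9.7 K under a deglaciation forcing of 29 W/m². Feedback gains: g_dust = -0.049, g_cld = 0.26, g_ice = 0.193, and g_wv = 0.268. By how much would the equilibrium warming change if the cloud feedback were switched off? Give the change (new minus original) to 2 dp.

-13.08 K

Original: g = 0.672, ΔT = 9.7/(1−0.672) = 29.5732 K.
Without cloud: g' = 0.412, ΔT' = 9.7/(1−0.412) = 16.4966 K.
Change = 16.4966 − 29.5732 = -13.08 K.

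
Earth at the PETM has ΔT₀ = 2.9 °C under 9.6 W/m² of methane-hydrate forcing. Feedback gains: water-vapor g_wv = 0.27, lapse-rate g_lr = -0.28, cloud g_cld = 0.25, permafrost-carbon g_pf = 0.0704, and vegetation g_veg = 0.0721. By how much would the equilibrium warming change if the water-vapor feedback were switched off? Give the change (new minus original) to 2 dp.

Original: g = 0.3825, ΔT = 2.9/(1−0.3825) = 4.6964 °C.
Without water-vapor: g' = 0.1125, ΔT' = 2.9/(1−0.1125) = 3.2676 °C.
Change = 3.2676 − 4.6964 = -1.43 °C.

-1.43 °C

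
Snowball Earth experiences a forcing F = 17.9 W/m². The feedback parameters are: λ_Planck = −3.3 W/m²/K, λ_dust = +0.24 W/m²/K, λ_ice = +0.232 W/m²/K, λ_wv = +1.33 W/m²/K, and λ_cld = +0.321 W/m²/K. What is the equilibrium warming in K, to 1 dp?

15.2 K

Net feedback parameter λ = (−3.3) + (+0.24) + (+0.232) + (+1.33) + (+0.321) = -1.177 W/m²/K.
ΔT = −F/λ = −17.9/(-1.177) = 15.2 K.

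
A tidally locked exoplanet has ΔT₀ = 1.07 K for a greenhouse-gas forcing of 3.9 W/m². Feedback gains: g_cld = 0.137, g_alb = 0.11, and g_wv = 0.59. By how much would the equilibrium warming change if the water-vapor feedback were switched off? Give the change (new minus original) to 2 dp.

-5.14 K

Original: g = 0.837, ΔT = 1.07/(1−0.837) = 6.5644 K.
Without water-vapor: g' = 0.247, ΔT' = 1.07/(1−0.247) = 1.4210 K.
Change = 1.4210 − 6.5644 = -5.14 K.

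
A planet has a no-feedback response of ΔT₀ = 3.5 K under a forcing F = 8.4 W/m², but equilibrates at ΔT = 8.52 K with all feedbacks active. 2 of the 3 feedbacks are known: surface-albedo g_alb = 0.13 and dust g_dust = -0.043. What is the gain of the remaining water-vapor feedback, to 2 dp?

Amplification A = ΔT/ΔT₀ = 8.52/3.5 = 2.434.
Total gain g = 1 − 1/A = 1 − 1/2.434 = 0.5892.
Known gains sum to 0.13 − 0.043 = 0.087.
g_wv = 0.5892 − 0.087 = 0.50.

0.50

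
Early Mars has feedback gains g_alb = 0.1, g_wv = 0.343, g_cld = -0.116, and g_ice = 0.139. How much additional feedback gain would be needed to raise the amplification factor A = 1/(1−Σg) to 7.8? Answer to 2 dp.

0.41

Current total gain = 0.466.
Target gain for A = 7.8: g* = 1 − 1/7.8 = 0.8718.
Additional gain needed = 0.8718 − 0.466 = 0.41.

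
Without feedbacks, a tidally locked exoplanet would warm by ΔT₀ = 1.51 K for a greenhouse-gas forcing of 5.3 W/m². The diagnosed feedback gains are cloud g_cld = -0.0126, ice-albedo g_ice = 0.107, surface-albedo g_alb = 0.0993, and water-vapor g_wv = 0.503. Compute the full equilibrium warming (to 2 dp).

4.98 K

Total gain g = -0.0126 + 0.107 + 0.0993 + 0.503 = 0.6967.
Amplification A = 1/(1 − 0.6967) = 3.297.
ΔT = 1.51 × 3.297 = 4.98 K.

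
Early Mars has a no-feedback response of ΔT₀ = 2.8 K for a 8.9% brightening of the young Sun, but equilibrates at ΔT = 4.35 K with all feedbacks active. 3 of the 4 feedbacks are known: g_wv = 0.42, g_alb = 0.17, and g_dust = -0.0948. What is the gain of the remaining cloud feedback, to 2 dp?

Amplification A = ΔT/ΔT₀ = 4.35/2.8 = 1.554.
Total gain g = 1 − 1/A = 1 − 1/1.554 = 0.3565.
Known gains sum to 0.42 + 0.17 − 0.0948 = 0.4952.
g_cld = 0.3565 − 0.4952 = -0.14.

-0.14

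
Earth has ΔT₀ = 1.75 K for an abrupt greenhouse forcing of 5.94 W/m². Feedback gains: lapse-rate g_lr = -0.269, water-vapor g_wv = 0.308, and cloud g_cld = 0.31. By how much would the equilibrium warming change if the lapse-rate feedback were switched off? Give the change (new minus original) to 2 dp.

Original: g = 0.349, ΔT = 1.75/(1−0.349) = 2.6882 K.
Without lapse-rate: g' = 0.618, ΔT' = 1.75/(1−0.618) = 4.5812 K.
Change = 4.5812 − 2.6882 = 1.89 K.

1.89 K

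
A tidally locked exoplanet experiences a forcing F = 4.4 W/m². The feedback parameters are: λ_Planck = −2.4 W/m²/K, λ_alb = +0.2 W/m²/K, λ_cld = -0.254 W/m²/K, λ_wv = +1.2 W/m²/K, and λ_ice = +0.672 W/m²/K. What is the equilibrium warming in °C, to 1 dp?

7.6 °C

Net feedback parameter λ = (−2.4) + (+0.2) + (-0.254) + (+1.2) + (+0.672) = -0.582 W/m²/K.
ΔT = −F/λ = −4.4/(-0.582) = 7.6 °C.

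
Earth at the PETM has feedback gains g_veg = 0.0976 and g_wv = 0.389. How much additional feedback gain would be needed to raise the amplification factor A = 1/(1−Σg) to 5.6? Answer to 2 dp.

Current total gain = 0.4866.
Target gain for A = 5.6: g* = 1 − 1/5.6 = 0.8214.
Additional gain needed = 0.8214 − 0.4866 = 0.33.

0.33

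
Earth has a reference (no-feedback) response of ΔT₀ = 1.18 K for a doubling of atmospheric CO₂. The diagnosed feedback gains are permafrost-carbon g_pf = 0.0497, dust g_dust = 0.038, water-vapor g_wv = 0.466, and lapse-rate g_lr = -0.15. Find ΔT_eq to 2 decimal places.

1.98 K

Total gain g = 0.0497 + 0.038 + 0.466 − 0.15 = 0.4037.
Amplification A = 1/(1 − 0.4037) = 1.677.
ΔT = 1.18 × 1.677 = 1.98 K.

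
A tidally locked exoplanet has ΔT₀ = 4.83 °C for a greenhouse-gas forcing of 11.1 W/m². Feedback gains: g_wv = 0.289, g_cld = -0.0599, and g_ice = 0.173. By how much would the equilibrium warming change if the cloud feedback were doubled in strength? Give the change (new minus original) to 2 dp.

Original: g = 0.4021, ΔT = 4.83/(1−0.4021) = 8.0783 °C.
With doubled cloud: g' = 0.3422, ΔT' = 4.83/(1−0.3422) = 7.3427 °C.
Change = 7.3427 − 8.0783 = -0.74 °C.

-0.74 °C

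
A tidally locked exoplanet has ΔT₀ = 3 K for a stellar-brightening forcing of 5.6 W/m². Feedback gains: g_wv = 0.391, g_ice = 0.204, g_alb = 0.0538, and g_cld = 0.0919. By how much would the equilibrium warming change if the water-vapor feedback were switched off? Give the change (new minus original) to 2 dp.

-6.96 K

Original: g = 0.7407, ΔT = 3/(1−0.7407) = 11.5696 K.
Without water-vapor: g' = 0.3497, ΔT' = 3/(1−0.3497) = 4.6133 K.
Change = 4.6133 − 11.5696 = -6.96 K.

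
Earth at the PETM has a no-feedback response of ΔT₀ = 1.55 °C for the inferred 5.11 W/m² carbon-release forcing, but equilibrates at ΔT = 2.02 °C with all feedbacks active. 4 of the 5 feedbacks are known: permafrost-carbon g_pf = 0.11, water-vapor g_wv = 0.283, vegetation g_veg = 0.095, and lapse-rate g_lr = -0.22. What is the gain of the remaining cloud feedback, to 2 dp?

Amplification A = ΔT/ΔT₀ = 2.02/1.55 = 1.303.
Total gain g = 1 − 1/A = 1 − 1/1.303 = 0.2325.
Known gains sum to 0.11 + 0.283 + 0.095 − 0.22 = 0.268.
g_cld = 0.2325 − 0.268 = -0.04.

-0.04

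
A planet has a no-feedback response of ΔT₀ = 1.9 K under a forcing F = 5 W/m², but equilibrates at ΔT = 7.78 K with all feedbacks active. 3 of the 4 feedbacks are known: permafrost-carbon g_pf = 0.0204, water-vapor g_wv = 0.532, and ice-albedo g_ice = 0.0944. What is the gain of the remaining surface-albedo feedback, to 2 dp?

Amplification A = ΔT/ΔT₀ = 7.78/1.9 = 4.095.
Total gain g = 1 − 1/A = 1 − 1/4.095 = 0.7558.
Known gains sum to 0.0204 + 0.532 + 0.0944 = 0.6468.
g_alb = 0.7558 − 0.6468 = 0.11.

0.11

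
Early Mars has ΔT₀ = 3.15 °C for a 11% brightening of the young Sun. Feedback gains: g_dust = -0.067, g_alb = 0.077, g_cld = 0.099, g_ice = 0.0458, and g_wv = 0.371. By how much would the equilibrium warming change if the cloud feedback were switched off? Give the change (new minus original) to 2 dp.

-1.15 °C

Original: g = 0.5258, ΔT = 3.15/(1−0.5258) = 6.6428 °C.
Without cloud: g' = 0.4268, ΔT' = 3.15/(1−0.4268) = 5.4955 °C.
Change = 5.4955 − 6.6428 = -1.15 °C.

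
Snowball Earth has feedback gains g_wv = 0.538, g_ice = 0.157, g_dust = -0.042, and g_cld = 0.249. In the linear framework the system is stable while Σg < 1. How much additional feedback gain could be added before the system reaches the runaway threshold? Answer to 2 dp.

Current total gain = 0.538 + 0.157 − 0.042 + 0.249 = 0.902.
Margin to runaway = 1 − 0.902 = 0.10.

0.10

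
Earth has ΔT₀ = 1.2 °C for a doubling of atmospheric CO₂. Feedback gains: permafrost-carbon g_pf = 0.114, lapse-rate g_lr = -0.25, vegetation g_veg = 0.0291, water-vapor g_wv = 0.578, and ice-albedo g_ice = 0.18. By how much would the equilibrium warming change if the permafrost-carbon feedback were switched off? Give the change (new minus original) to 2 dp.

-0.85 °C

Original: g = 0.6511, ΔT = 1.2/(1−0.6511) = 3.4394 °C.
Without permafrost-carbon: g' = 0.5371, ΔT' = 1.2/(1−0.5371) = 2.5924 °C.
Change = 2.5924 − 3.4394 = -0.85 °C.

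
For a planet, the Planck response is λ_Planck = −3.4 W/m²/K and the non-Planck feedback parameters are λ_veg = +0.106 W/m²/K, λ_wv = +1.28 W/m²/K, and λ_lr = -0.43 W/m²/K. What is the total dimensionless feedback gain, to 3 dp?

Convert to gains: g_veg = 0.106/3.4 = 0.03118; g_wv = 1.28/3.4 = 0.3765; g_lr = -0.43/3.4 = -0.1265.
Total gain g = 0.28118.

0.281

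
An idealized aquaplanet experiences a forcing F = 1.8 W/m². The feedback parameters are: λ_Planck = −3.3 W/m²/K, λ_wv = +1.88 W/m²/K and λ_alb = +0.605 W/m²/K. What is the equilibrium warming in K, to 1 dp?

2.2 K

Net feedback parameter λ = (−3.3) + (+1.88) + (+0.605) = -0.815 W/m²/K.
ΔT = −F/λ = −1.8/(-0.815) = 2.2 K.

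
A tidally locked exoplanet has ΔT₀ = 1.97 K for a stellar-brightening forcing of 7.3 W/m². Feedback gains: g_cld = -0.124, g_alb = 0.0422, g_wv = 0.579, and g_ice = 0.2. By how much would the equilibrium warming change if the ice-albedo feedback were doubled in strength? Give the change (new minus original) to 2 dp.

Original: g = 0.6972, ΔT = 1.97/(1−0.6972) = 6.5059 K.
With doubled ice-albedo: g' = 0.8972, ΔT' = 1.97/(1−0.8972) = 19.1634 K.
Change = 19.1634 − 6.5059 = 12.66 K.

12.66 K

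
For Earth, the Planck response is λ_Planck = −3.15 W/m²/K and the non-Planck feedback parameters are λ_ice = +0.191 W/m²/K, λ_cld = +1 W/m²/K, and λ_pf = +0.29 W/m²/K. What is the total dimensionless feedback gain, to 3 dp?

0.470

Convert to gains: g_ice = 0.191/3.15 = 0.06063; g_cld = 1/3.15 = 0.3175; g_pf = 0.29/3.15 = 0.09206.
Total gain g = 0.47019.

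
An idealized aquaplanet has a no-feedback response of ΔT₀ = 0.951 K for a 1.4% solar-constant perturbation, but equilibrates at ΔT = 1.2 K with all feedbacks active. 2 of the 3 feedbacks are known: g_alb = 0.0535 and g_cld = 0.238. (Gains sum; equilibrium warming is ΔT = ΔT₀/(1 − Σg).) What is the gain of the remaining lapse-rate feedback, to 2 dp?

-0.08

Amplification A = ΔT/ΔT₀ = 1.2/0.951 = 1.262.
Total gain g = 1 − 1/A = 1 − 1/1.262 = 0.2076.
Known gains sum to 0.0535 + 0.238 = 0.2915.
g_lr = 0.2076 − 0.2915 = -0.08.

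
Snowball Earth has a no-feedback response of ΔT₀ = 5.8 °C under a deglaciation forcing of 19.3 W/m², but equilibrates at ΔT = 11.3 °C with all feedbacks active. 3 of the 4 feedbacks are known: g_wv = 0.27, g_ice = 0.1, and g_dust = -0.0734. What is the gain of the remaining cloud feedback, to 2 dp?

Amplification A = ΔT/ΔT₀ = 11.3/5.8 = 1.948.
Total gain g = 1 − 1/A = 1 − 1/1.948 = 0.4867.
Known gains sum to 0.27 + 0.1 − 0.0734 = 0.2966.
g_cld = 0.4867 − 0.2966 = 0.19.

0.19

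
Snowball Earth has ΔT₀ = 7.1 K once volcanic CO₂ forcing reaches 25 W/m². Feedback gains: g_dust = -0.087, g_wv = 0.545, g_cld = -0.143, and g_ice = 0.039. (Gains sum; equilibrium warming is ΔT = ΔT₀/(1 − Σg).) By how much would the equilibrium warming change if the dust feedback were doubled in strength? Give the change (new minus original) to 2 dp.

Original: g = 0.354, ΔT = 7.1/(1−0.354) = 10.9907 K.
With doubled dust: g' = 0.267, ΔT' = 7.1/(1−0.267) = 9.6862 K.
Change = 9.6862 − 10.9907 = -1.30 K.

-1.30 K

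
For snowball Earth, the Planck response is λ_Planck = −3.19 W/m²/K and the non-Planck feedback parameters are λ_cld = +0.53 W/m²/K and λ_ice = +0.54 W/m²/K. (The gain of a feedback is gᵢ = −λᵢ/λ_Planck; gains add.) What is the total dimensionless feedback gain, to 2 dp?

0.34

Convert to gains: g_cld = 0.53/3.19 = 0.1661; g_ice = 0.54/3.19 = 0.1693.
Total gain g = 0.3354.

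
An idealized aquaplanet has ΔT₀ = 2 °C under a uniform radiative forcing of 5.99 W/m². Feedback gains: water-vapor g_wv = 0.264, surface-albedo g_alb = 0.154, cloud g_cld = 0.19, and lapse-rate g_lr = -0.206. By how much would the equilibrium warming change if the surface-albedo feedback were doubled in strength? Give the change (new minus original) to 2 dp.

1.16 °C

Original: g = 0.402, ΔT = 2/(1−0.402) = 3.3445 °C.
With doubled surface-albedo: g' = 0.556, ΔT' = 2/(1−0.556) = 4.5045 °C.
Change = 4.5045 − 3.3445 = 1.16 °C.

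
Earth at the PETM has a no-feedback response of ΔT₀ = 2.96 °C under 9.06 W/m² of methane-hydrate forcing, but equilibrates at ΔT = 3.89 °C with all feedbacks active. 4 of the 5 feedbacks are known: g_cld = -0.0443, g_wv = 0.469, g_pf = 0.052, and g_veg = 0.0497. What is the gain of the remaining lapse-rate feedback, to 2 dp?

Amplification A = ΔT/ΔT₀ = 3.89/2.96 = 1.314.
Total gain g = 1 − 1/A = 1 − 1/1.314 = 0.239.
Known gains sum to -0.0443 + 0.469 + 0.052 + 0.0497 = 0.5264.
g_lr = 0.239 − 0.5264 = -0.29.

-0.29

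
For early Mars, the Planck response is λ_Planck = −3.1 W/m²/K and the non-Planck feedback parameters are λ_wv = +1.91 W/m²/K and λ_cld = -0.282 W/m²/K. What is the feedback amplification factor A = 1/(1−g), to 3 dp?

2.106

Convert to gains: g_wv = 1.91/3.1 = 0.6161; g_cld = -0.282/3.1 = -0.09097.
Total gain g = 0.52513.
A = 1/(1 − 0.52513) = 2.106.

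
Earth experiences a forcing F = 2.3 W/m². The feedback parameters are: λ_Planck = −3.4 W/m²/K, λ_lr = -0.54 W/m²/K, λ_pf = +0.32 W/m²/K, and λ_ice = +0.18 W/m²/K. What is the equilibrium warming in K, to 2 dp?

0.67 K

Net feedback parameter λ = (−3.4) + (-0.54) + (+0.32) + (+0.18) = -3.44 W/m²/K.
ΔT = −F/λ = −2.3/(-3.44) = 0.67 K.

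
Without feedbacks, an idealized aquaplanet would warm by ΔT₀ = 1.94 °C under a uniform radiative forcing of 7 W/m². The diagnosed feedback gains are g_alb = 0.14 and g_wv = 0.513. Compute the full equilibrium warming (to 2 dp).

Total gain g = 0.14 + 0.513 = 0.653.
Amplification A = 1/(1 − 0.653) = 2.882.
ΔT = 1.94 × 2.882 = 5.59 °C.

5.59 °C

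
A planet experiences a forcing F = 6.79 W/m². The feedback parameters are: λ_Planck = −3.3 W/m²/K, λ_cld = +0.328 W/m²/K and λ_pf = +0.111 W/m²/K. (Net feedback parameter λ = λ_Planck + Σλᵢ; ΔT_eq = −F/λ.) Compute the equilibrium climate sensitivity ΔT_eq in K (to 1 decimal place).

Net feedback parameter λ = (−3.3) + (+0.328) + (+0.111) = -2.861 W/m²/K.
ΔT = −F/λ = −6.79/(-2.861) = 2.4 K.

2.4 K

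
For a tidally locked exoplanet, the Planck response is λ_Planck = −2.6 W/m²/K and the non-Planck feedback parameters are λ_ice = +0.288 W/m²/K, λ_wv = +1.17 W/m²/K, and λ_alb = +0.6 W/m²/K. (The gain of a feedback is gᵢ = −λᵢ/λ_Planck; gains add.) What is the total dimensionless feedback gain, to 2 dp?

0.79

Convert to gains: g_ice = 0.288/2.6 = 0.1108; g_wv = 1.17/2.6 = 0.45; g_alb = 0.6/2.6 = 0.2308.
Total gain g = 0.7916.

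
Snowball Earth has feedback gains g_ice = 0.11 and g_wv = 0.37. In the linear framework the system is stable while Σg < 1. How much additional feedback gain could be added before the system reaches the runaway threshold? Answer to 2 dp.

0.52

Current total gain = 0.11 + 0.37 = 0.48.
Margin to runaway = 1 − 0.48 = 0.52.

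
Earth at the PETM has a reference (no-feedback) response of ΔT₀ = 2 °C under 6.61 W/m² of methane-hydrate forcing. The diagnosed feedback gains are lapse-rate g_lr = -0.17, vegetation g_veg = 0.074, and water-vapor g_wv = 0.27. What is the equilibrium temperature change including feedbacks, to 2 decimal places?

Total gain g = -0.17 + 0.074 + 0.27 = 0.174.
Amplification A = 1/(1 − 0.174) = 1.211.
ΔT = 2 × 1.211 = 2.42 °C.

2.42 °C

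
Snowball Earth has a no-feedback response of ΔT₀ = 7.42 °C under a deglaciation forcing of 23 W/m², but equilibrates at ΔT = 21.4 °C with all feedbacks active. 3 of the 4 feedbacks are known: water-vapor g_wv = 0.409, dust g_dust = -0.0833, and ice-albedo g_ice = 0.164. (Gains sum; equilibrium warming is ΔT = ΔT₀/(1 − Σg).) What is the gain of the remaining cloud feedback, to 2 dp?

Amplification A = ΔT/ΔT₀ = 21.4/7.42 = 2.884.
Total gain g = 1 − 1/A = 1 − 1/2.884 = 0.6533.
Known gains sum to 0.409 − 0.0833 + 0.164 = 0.4897.
g_cld = 0.6533 − 0.4897 = 0.16.

0.16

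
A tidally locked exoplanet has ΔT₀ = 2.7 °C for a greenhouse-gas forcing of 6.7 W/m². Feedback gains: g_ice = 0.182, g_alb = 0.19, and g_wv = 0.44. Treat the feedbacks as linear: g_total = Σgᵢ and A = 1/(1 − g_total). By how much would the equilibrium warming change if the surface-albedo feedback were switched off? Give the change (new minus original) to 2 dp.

Original: g = 0.812, ΔT = 2.7/(1−0.812) = 14.3617 °C.
Without surface-albedo: g' = 0.622, ΔT' = 2.7/(1−0.622) = 7.1429 °C.
Change = 7.1429 − 14.3617 = -7.22 °C.

-7.22 °C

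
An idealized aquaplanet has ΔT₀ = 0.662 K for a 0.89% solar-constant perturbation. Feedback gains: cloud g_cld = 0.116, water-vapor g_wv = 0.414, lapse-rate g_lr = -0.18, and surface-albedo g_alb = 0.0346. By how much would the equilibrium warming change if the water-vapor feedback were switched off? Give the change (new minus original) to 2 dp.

Original: g = 0.3846, ΔT = 0.662/(1−0.3846) = 1.0757 K.
Without water-vapor: g' = -0.0294, ΔT' = 0.662/(1+0.0294) = 0.6431 K.
Change = 0.6431 − 1.0757 = -0.43 K.

-0.43 K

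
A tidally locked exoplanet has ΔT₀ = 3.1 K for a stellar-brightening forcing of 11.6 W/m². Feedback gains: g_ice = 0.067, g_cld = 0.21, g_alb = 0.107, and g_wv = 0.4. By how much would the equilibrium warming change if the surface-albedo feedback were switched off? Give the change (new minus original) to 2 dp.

-4.75 K

Original: g = 0.784, ΔT = 3.1/(1−0.784) = 14.3519 K.
Without surface-albedo: g' = 0.677, ΔT' = 3.1/(1−0.677) = 9.5975 K.
Change = 9.5975 − 14.3519 = -4.75 K.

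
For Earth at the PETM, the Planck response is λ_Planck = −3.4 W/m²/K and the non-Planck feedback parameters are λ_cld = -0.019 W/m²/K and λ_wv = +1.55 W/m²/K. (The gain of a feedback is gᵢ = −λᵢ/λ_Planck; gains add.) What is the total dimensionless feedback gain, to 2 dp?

0.45

Convert to gains: g_cld = -0.019/3.4 = -0.005588; g_wv = 1.55/3.4 = 0.4559.
Total gain g = 0.450312.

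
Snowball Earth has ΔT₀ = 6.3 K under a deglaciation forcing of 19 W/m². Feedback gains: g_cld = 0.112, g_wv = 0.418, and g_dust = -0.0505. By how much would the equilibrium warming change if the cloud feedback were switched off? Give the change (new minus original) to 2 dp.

-2.14 K

Original: g = 0.4795, ΔT = 6.3/(1−0.4795) = 12.1037 K.
Without cloud: g' = 0.3675, ΔT' = 6.3/(1−0.3675) = 9.9605 K.
Change = 9.9605 − 12.1037 = -2.14 K.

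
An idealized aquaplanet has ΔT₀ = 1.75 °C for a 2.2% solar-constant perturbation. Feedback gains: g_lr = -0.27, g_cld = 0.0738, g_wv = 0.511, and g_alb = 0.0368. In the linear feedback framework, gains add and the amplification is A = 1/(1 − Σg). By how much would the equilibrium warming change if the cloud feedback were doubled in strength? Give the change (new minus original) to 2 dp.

Original: g = 0.3516, ΔT = 1.75/(1−0.3516) = 2.6990 °C.
With doubled cloud: g' = 0.4254, ΔT' = 1.75/(1−0.4254) = 3.0456 °C.
Change = 3.0456 − 2.6990 = 0.35 °C.

0.35 °C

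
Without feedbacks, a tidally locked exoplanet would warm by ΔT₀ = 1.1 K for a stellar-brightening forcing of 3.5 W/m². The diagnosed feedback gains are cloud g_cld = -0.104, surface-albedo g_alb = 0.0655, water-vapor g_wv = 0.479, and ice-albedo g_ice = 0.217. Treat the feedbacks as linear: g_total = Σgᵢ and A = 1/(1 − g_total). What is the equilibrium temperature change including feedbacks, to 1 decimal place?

Total gain g = -0.104 + 0.0655 + 0.479 + 0.217 = 0.6575.
Amplification A = 1/(1 − 0.6575) = 2.92.
ΔT = 1.1 × 2.92 = 3.2 K.

3.2 K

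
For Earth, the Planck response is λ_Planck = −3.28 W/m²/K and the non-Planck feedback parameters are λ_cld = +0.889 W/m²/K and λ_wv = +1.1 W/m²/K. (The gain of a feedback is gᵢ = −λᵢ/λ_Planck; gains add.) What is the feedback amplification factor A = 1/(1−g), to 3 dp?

2.541

Convert to gains: g_cld = 0.889/3.28 = 0.271; g_wv = 1.1/3.28 = 0.3354.
Total gain g = 0.6064.
A = 1/(1 − 0.6064) = 2.541.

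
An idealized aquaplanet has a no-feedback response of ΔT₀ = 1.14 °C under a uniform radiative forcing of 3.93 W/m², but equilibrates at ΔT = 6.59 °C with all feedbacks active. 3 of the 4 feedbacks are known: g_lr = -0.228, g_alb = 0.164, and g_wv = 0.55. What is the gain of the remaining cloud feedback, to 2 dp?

Amplification A = ΔT/ΔT₀ = 6.59/1.14 = 5.781.
Total gain g = 1 − 1/A = 1 − 1/5.781 = 0.827.
Known gains sum to -0.228 + 0.164 + 0.55 = 0.486.
g_cld = 0.827 − 0.486 = 0.34.

0.34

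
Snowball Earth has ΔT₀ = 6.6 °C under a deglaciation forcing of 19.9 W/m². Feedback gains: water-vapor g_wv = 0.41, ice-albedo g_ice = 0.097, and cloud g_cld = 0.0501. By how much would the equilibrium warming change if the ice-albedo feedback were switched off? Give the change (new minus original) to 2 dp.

Original: g = 0.5571, ΔT = 6.6/(1−0.5571) = 14.9018 °C.
Without ice-albedo: g' = 0.4601, ΔT' = 6.6/(1−0.4601) = 12.2245 °C.
Change = 12.2245 − 14.9018 = -2.68 °C.

-2.68 °C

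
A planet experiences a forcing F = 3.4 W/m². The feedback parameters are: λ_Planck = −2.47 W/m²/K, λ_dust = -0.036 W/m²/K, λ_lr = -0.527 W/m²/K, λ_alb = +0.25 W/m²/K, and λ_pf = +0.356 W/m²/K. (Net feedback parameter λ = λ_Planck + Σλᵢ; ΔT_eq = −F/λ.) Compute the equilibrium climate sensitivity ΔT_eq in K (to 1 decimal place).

Net feedback parameter λ = (−2.47) + (-0.036) + (-0.527) + (+0.25) + (+0.356) = -2.427 W/m²/K.
ΔT = −F/λ = −3.4/(-2.427) = 1.4 K.

1.4 K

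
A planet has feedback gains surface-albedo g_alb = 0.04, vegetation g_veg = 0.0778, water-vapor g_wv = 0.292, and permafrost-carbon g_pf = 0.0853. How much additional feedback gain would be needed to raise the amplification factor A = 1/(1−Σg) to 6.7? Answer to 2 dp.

Current total gain = 0.4951.
Target gain for A = 6.7: g* = 1 − 1/6.7 = 0.8507.
Additional gain needed = 0.8507 − 0.4951 = 0.36.

0.36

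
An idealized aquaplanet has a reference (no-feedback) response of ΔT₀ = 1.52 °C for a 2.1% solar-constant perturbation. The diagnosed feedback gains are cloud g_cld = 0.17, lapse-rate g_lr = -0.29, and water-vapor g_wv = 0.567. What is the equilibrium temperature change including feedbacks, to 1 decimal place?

2.7 °C

Total gain g = 0.17 − 0.29 + 0.567 = 0.447.
Amplification A = 1/(1 − 0.447) = 1.808.
ΔT = 1.52 × 1.808 = 2.7 °C.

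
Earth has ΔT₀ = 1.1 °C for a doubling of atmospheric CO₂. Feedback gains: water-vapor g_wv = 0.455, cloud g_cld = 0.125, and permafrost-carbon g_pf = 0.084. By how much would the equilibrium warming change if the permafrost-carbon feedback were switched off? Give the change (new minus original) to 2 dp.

-0.65 °C

Original: g = 0.664, ΔT = 1.1/(1−0.664) = 3.2738 °C.
Without permafrost-carbon: g' = 0.58, ΔT' = 1.1/(1−0.58) = 2.6190 °C.
Change = 2.6190 − 3.2738 = -0.65 °C.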